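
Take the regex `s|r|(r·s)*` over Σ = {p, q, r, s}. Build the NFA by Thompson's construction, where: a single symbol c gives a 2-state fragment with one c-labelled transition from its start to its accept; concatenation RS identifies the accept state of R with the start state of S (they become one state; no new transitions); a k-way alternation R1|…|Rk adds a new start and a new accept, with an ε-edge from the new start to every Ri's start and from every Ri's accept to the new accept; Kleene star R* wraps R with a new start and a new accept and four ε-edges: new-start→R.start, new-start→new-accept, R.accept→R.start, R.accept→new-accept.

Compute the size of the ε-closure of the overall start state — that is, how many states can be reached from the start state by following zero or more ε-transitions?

7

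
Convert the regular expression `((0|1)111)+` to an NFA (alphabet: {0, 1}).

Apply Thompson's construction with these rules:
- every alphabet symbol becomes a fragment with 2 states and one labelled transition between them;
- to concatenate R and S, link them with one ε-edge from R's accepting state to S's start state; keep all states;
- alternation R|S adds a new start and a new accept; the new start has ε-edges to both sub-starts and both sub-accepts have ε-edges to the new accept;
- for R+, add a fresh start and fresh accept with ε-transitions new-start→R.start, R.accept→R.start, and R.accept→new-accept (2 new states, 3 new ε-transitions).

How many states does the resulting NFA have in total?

14

Building bottom-up:
Each of the 5 symbol leaves contributes a 2-state fragment.
  0|1 → 6 states
  (0|1)111 → 12 states
  ((0|1)111)+ → 14 states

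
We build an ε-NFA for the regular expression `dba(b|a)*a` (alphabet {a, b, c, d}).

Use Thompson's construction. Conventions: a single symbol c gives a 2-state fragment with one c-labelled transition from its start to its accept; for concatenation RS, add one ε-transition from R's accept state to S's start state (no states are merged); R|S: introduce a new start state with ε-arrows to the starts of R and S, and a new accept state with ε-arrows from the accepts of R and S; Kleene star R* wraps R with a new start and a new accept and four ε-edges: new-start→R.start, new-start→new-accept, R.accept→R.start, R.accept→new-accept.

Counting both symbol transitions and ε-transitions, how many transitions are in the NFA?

Building bottom-up:
Each of the 6 symbol leaves contributes 1 transition (1 symbol, 0 ε).
  b|a — 6 transitions (2 symbol, 4 ε)
  (b|a)* — 10 transitions (2 symbol, 8 ε)
  dba(b|a)*a — 18 transitions (6 symbol, 12 ε)

18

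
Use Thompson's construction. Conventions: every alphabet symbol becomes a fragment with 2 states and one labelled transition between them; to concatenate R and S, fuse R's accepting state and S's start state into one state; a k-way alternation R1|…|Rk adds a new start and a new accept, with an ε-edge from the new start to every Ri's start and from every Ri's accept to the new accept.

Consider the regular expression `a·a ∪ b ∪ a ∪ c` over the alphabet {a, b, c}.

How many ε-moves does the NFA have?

8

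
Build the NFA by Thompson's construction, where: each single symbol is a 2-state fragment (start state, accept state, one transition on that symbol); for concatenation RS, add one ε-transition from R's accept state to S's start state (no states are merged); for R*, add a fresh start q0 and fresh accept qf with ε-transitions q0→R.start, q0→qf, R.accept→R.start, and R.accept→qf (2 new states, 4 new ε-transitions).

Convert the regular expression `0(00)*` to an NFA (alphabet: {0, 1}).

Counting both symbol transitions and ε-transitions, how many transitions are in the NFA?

Building bottom-up:
Each of the 3 symbol leaves contributes 1 transition (1 symbol, 0 ε).
  00 → 3 transitions (2 symbol, 1 ε)
  (00)* → 7 transitions (2 symbol, 5 ε)
  0(00)* → 9 transitions (3 symbol, 6 ε)

9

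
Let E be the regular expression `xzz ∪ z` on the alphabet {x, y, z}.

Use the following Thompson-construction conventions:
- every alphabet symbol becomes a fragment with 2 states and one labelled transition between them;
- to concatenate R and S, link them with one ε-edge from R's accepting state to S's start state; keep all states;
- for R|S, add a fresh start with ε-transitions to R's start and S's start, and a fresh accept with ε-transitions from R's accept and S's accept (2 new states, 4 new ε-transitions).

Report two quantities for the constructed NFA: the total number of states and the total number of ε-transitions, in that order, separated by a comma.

10, 6

Bottom-up over the parse tree:
Each of the 4 symbol leaves contributes 2 states and 0 ε-transitions.
  xzz : 6 states, 2 ε-transitions
  xzz ∪ z : 10 states, 6 ε-transitions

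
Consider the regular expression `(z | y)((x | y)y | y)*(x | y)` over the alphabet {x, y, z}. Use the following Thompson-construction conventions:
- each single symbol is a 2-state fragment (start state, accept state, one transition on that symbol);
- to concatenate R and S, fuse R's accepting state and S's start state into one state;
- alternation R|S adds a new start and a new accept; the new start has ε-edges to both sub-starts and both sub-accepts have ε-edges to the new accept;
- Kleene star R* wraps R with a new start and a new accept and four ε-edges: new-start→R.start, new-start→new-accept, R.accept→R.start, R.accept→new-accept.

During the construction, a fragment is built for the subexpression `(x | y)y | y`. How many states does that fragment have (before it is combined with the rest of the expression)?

11

Fragment for `(x | y)y | y`:
Each of the 4 symbol leaves contributes a 2-state fragment.
  x | y — 6 states
  (x | y)y — 7 states
  (x | y)y | y — 11 states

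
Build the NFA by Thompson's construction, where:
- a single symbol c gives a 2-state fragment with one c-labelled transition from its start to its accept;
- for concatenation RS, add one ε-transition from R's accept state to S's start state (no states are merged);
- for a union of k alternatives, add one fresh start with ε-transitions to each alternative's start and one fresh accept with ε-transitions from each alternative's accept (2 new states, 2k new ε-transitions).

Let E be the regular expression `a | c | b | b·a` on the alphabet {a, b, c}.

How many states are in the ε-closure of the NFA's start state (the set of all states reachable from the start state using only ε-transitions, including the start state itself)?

5

Let C(F) = |ε-closure(F.start)| within fragment F, and note whether F accepts ε. Symbol fragments have C = 1 and do not accept ε. Then:
  b·a → same as the first factor's closure: C = 1
  a | c | b | b·a → C = 1 + 1 + 1 + 1 + 1 = 5 (the new accept is not ε-reachable since no branch accepts ε)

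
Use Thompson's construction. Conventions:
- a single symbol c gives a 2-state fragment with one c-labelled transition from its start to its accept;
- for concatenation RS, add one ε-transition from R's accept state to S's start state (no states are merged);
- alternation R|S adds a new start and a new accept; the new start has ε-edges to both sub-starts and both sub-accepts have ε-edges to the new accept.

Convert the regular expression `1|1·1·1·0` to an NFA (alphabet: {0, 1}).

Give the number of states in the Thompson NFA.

Building bottom-up:
Each of the 5 symbol leaves contributes a 2-state fragment.
  1·1·1·0 → 8 states
  1|1·1·1·0 → 12 states

12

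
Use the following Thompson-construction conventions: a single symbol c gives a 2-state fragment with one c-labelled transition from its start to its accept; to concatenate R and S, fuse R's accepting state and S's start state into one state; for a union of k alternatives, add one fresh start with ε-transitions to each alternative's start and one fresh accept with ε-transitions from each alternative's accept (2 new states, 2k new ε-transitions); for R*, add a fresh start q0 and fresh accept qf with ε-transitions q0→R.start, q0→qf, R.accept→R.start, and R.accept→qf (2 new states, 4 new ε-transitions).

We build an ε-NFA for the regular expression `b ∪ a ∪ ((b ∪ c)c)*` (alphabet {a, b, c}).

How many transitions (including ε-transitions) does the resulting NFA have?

19

By structural recursion:
Each of the 5 symbol leaves contributes 1 transition (1 symbol, 0 ε).
  b ∪ c — 6 transitions (2 symbol, 4 ε)
  (b ∪ c)c — 7 transitions (3 symbol, 4 ε)
  ((b ∪ c)c)* — 11 transitions (3 symbol, 8 ε)
  b ∪ a ∪ ((b ∪ c)c)* — 19 transitions (5 symbol, 14 ε)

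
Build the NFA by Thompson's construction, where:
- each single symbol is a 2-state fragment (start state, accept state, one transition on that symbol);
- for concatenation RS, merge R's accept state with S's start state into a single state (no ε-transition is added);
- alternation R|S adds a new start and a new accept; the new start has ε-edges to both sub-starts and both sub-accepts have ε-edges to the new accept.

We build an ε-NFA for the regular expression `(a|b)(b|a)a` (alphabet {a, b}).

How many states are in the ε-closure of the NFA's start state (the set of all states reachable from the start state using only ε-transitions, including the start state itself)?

3

Work bottom-up. For each fragment F, track |ε-closure(F.start)| and whether F's accept lies in that closure (i.e. whether F accepts ε). A single-symbol fragment has closure size 1 and does not accept ε.
  a|b — C = 1 + 1 + 1 = 3 (the new accept is not ε-reachable since no branch accepts ε)
  b|a — new start ε-reaches every alternative's start; none of them accept ε, so the new accept is not reached: C = 1 + 1 + 1 = 3
  (a|b)(b|a)a — same as the first factor's closure: C = 3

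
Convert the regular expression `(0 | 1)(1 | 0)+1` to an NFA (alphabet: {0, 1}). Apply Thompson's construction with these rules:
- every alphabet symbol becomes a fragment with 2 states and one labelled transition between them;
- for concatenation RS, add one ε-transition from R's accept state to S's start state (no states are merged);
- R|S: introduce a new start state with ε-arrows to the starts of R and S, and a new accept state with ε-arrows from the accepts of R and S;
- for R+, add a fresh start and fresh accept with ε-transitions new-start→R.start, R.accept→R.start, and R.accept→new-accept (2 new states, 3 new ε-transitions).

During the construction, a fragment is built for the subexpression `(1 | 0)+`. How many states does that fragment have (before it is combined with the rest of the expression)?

8

Fragment for `(1 | 0)+`:
Each of the 2 symbol leaves contributes a 2-state fragment.
  1 | 0 — 6 states
  (1 | 0)+ — 8 states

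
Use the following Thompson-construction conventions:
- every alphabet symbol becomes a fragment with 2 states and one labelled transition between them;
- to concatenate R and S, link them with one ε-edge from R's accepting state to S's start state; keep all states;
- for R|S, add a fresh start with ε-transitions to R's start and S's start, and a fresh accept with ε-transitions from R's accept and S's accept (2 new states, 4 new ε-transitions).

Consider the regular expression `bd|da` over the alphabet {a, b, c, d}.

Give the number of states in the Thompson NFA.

By structural recursion:
Each of the 4 symbol leaves contributes a 2-state fragment.
  bd — 4 states
  da — 4 states
  bd|da — 10 states

10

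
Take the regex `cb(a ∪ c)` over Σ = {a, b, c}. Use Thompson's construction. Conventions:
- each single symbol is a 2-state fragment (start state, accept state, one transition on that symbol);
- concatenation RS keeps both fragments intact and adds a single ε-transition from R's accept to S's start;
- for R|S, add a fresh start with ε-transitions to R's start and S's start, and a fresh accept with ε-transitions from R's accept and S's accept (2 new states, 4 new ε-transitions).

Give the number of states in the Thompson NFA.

10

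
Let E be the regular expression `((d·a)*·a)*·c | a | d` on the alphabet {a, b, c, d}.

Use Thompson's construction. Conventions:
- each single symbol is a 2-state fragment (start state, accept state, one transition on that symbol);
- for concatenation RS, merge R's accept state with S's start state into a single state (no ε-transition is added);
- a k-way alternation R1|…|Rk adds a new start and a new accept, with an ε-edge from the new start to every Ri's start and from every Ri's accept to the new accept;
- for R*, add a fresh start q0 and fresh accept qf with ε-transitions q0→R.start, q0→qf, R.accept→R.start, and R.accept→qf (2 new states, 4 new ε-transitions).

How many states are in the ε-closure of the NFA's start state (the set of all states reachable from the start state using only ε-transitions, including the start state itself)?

8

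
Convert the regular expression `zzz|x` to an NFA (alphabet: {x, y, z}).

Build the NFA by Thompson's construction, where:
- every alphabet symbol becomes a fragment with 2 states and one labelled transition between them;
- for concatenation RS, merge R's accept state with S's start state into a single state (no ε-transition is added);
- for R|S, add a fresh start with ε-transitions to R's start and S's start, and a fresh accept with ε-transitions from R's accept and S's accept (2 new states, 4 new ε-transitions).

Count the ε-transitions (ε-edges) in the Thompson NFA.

4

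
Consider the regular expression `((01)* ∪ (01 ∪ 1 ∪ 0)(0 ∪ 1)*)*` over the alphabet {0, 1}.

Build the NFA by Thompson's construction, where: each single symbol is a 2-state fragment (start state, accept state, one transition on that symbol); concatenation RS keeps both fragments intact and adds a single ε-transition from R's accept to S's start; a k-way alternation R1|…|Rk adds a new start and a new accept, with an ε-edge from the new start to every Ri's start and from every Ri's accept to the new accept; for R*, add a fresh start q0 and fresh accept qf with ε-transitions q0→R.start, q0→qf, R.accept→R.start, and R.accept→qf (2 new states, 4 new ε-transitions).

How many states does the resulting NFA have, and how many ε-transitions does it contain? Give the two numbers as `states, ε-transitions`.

By structural recursion:
Each of the 8 symbol leaves contributes 2 states and 0 ε-transitions.
  01 : 4 states, 1 ε-transition
  (01)* : 6 states, 5 ε-transitions
  01 : 4 states, 1 ε-transition
  01 ∪ 1 ∪ 0 : 10 states, 7 ε-transitions
  0 ∪ 1 : 6 states, 4 ε-transitions
  (0 ∪ 1)* : 8 states, 8 ε-transitions
  (01 ∪ 1 ∪ 0)(0 ∪ 1)* : 18 states, 16 ε-transitions
  (01)* ∪ (01 ∪ 1 ∪ 0)(0 ∪ 1)* : 26 states, 25 ε-transitions
  ((01)* ∪ (01 ∪ 1 ∪ 0)(0 ∪ 1)*)* : 28 states, 29 ε-transitions

28, 29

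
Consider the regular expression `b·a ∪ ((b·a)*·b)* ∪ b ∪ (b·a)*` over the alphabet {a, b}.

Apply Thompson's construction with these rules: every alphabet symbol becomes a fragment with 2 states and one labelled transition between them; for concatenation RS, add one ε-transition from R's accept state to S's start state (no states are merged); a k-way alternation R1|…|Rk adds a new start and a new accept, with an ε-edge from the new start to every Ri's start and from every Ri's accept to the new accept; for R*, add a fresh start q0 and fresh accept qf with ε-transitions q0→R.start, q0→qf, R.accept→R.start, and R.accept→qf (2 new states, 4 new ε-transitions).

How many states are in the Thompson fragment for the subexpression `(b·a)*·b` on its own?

Fragment for `(b·a)*·b`:
Each of the 3 symbol leaves contributes a 2-state fragment.
  b·a → 4 states
  (b·a)* → 6 states
  (b·a)*·b → 8 states

8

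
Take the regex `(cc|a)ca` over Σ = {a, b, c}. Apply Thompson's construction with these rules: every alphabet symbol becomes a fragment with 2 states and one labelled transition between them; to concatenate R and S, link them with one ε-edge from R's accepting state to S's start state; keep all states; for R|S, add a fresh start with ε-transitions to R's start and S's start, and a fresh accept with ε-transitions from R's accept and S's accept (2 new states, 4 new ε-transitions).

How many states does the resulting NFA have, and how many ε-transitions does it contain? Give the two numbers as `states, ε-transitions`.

Recursing over subexpressions:
Each of the 5 symbol leaves contributes 2 states and 0 ε-transitions.
  cc — 4 states, 1 ε-transition
  cc|a — 8 states, 5 ε-transitions
  (cc|a)ca — 12 states, 7 ε-transitions

12, 7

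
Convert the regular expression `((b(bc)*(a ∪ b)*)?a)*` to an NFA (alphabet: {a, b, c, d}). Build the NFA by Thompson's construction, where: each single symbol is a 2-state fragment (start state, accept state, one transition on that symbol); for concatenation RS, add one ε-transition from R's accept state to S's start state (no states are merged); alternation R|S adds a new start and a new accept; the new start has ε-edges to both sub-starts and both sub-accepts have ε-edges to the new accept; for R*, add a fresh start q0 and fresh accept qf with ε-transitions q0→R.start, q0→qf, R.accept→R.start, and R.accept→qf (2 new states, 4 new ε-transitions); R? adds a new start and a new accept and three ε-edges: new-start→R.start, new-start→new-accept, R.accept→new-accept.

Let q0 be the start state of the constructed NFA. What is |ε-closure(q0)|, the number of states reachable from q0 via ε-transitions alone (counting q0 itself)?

Compute the ε-closure size of each fragment's start state recursively; a symbol fragment's start has no outgoing ε-edge, so its closure is just itself (size 1).
  bc — same as the first factor's closure: |closure| = 1
  (bc)* — new start has ε-edges to the inner start and to the new accept, so |closure| = 2 + 1 = 3
  a ∪ b — new start ε-reaches every alternative's start; none of them accept ε, so the new accept is not reached: |closure| = 1 + 1 + 1 = 3
  (a ∪ b)* — new start has ε-edges to the inner start and to the new accept, so |closure| = 2 + 3 = 5
  b(bc)*(a ∪ b)* — same as the first factor's closure: |closure| = 1
  (b(bc)*(a ∪ b)*)? — new start has ε-edges to the inner start and to the new accept, so |closure| = 2 + 1 = 3
  (b(bc)*(a ∪ b)*)?a — |closure| = 3 + 1 = 4 (closure spills across the concat boundary because the left factor accepts ε)
  ((b(bc)*(a ∪ b)*)?a)* — new start has ε-edges to the inner start and to the new accept, so |closure| = 2 + 4 = 6

6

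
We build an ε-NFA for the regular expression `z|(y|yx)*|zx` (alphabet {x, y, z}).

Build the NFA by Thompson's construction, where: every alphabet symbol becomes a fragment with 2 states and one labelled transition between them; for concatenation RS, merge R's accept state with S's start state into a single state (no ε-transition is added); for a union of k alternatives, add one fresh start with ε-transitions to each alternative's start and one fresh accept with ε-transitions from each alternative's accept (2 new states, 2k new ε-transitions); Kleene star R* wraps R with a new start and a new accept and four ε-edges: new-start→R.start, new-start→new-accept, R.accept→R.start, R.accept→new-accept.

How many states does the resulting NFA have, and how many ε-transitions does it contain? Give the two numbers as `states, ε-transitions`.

Per subexpression:
Each of the 6 symbol leaves contributes 2 states and 0 ε-transitions.
  yx : 3 states, 0 ε-transitions
  y|yx : 7 states, 4 ε-transitions
  (y|yx)* : 9 states, 8 ε-transitions
  zx : 3 states, 0 ε-transitions
  z|(y|yx)*|zx : 16 states, 14 ε-transitions

16, 14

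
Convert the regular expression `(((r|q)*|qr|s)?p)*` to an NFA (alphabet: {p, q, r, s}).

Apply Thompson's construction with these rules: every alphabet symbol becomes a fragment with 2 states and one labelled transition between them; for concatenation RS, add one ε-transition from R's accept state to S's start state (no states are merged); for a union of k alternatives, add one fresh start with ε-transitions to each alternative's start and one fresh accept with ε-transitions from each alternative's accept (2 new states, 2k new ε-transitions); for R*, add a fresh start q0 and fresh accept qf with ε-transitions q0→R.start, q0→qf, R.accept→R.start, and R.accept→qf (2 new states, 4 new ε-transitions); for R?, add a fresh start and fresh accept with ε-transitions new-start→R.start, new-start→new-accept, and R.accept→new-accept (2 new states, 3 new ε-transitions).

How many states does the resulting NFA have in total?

By structural recursion:
Each of the 6 symbol leaves contributes a 2-state fragment.
  r|q → 6 states
  (r|q)* → 8 states
  qr → 4 states
  (r|q)*|qr|s → 16 states
  ((r|q)*|qr|s)? → 18 states
  ((r|q)*|qr|s)?p → 20 states
  (((r|q)*|qr|s)?p)* → 22 states

22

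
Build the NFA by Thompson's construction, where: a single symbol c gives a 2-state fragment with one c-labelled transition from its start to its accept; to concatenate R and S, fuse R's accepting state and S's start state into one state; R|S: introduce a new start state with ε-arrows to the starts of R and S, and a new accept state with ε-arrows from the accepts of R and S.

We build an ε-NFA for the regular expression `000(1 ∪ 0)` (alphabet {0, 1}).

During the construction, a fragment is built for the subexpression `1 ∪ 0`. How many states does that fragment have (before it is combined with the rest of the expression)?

Fragment for `1 ∪ 0`:
Each of the 2 symbol leaves contributes a 2-state fragment.
  1 ∪ 0 → 6 states

6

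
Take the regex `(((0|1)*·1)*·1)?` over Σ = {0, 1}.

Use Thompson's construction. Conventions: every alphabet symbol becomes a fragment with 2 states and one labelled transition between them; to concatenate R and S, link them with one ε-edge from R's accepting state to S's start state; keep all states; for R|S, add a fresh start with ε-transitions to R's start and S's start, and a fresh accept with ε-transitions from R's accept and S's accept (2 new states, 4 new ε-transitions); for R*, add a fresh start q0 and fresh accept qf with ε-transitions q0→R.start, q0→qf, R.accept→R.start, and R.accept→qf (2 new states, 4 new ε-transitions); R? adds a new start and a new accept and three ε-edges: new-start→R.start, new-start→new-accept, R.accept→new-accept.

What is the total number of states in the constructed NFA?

By structural recursion:
Each of the 4 symbol leaves contributes a 2-state fragment.
  0|1 → 6 states
  (0|1)* → 8 states
  (0|1)*·1 → 10 states
  ((0|1)*·1)* → 12 states
  ((0|1)*·1)*·1 → 14 states
  (((0|1)*·1)*·1)? → 16 states

16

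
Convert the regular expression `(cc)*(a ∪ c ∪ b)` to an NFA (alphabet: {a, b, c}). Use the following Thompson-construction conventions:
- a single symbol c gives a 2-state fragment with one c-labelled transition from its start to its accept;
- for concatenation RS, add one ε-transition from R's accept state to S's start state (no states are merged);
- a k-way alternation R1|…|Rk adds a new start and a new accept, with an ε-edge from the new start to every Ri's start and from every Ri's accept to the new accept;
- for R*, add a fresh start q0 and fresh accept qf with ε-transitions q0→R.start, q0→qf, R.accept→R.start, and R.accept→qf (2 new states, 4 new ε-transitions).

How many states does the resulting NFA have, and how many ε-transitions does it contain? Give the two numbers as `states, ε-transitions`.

Per subexpression:
Each of the 5 symbol leaves contributes 2 states and 0 ε-transitions.
  cc : 4 states, 1 ε-transition
  (cc)* : 6 states, 5 ε-transitions
  a ∪ c ∪ b : 8 states, 6 ε-transitions
  (cc)*(a ∪ c ∪ b) : 14 states, 12 ε-transitions

14, 12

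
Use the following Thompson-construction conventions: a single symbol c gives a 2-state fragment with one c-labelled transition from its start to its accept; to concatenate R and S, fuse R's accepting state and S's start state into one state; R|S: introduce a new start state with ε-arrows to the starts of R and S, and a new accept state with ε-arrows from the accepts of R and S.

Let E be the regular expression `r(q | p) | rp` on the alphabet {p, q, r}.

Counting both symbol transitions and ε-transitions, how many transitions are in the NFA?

13

Bottom-up over the parse tree:
Each of the 5 symbol leaves contributes 1 transition (1 symbol, 0 ε).
  q | p → 6 transitions (2 symbol, 4 ε)
  r(q | p) → 7 transitions (3 symbol, 4 ε)
  rp → 2 transitions (2 symbol, 0 ε)
  r(q | p) | rp → 13 transitions (5 symbol, 8 ε)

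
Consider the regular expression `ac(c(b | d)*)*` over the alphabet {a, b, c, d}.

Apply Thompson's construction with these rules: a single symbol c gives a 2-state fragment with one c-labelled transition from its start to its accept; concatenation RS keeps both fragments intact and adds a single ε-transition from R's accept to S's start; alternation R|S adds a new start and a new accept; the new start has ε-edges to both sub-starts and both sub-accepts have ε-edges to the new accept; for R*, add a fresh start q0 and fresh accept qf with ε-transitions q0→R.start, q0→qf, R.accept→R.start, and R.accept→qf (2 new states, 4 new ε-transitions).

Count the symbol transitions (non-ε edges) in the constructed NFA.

5

Per subexpression:
Each of the 5 symbol leaves contributes exactly 1 symbol transition.
  b | d → 2 symbol transitions
  (b | d)* → 2 symbol transitions
  c(b | d)* → 3 symbol transitions
  (c(b | d)*)* → 3 symbol transitions
  ac(c(b | d)*)* → 5 symbol transitions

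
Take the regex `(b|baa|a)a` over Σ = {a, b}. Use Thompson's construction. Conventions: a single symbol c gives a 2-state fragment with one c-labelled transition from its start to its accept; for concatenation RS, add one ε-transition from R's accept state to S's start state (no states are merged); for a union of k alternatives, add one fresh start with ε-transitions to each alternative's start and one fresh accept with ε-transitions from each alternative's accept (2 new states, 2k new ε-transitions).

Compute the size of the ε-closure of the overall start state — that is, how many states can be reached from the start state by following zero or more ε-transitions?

4

Let C(F) = |ε-closure(F.start)| within fragment F, and note whether F accepts ε. Symbol fragments have C = 1 and do not accept ε. Then:
  baa → C equals the left operand's closure size = 1 (its accept is not ε-reachable, so the closure stops there)
  b|baa|a → new start ε-reaches every alternative's start; none of them accept ε, so the new accept is not reached: C = 1 + 1 + 1 + 1 = 4
  (b|baa|a)a → C equals the left operand's closure size = 4 (its accept is not ε-reachable, so the closure stops there)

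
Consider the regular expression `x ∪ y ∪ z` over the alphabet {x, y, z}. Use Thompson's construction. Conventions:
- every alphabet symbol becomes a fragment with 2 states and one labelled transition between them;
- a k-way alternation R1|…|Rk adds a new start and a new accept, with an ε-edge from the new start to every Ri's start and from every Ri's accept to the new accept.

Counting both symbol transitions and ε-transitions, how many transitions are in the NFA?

9

Building bottom-up:
Each of the 3 symbol leaves contributes 1 transition (1 symbol, 0 ε).
  x ∪ y ∪ z → 9 transitions (3 symbol, 6 ε)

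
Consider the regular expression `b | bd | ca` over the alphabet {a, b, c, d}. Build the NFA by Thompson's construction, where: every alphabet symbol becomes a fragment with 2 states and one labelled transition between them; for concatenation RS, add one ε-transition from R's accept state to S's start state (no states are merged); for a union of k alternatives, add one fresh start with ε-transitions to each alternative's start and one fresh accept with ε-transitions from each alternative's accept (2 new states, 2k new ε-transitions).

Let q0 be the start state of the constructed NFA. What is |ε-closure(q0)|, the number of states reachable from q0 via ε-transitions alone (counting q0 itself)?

4

Compute the ε-closure size of each fragment's start state recursively; a symbol fragment's start has no outgoing ε-edge, so its closure is just itself (size 1).
  bd — same as the first factor's closure: |ε-closure| = 1
  ca — same as the first factor's closure: |ε-closure| = 1
  b | bd | ca — new start ε-reaches every alternative's start; none of them accept ε, so the new accept is not reached: |ε-closure| = 1 + 1 + 1 + 1 = 4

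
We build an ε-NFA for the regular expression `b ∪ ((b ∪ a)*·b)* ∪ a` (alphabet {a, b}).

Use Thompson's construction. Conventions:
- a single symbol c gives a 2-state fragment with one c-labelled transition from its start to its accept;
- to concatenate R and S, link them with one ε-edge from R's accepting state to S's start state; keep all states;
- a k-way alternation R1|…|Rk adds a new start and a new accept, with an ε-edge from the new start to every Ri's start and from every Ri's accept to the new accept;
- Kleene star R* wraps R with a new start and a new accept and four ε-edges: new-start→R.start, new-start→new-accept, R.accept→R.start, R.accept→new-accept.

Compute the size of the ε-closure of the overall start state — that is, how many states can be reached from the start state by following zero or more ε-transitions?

12

Work bottom-up. For each fragment F, track |ε-closure(F.start)| and whether F's accept lies in that closure (i.e. whether F accepts ε). A single-symbol fragment has closure size 1 and does not accept ε.
  b ∪ a — new start ε-reaches every alternative's start; none of them accept ε, so the new accept is not reached: |ε-closure| = 1 + 1 + 1 = 3
  (b ∪ a)* — new start has ε-edges to the inner start and to the new accept, so |ε-closure| = 2 + 3 = 5
  (b ∪ a)*·b — the left operand accepts ε, so the closure extends into the next operand (via the concat ε-link); |ε-closure| = 5 + 1 = 6
  ((b ∪ a)*·b)* — new start has ε-edges to the inner start and to the new accept, so |ε-closure| = 2 + 6 = 8
  b ∪ ((b ∪ a)*·b)* ∪ a — |ε-closure| = 1 (new start) + (1 + 8 + 1) + 1 (new accept, since some branch ε-reaches its own accept) = 12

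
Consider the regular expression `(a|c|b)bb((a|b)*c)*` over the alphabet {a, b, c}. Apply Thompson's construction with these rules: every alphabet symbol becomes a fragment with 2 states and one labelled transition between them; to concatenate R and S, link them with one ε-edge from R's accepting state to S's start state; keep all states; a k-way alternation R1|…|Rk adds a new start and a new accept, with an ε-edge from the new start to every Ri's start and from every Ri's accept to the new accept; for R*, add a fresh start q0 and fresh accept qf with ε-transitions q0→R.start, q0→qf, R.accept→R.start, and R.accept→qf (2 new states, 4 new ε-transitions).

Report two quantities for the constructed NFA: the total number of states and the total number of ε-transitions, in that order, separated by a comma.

24, 22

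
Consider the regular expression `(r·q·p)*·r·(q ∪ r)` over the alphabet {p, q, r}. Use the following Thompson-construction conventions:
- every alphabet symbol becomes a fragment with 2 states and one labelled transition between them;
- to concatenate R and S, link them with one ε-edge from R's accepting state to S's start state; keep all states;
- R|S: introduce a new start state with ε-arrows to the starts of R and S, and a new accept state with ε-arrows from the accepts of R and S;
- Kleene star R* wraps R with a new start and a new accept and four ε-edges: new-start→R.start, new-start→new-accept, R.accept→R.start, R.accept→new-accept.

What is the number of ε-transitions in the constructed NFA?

12

Per subexpression:
Each of the 6 symbol leaves contributes 0 ε-transitions.
  r·q·p → 2 ε-transitions
  (r·q·p)* → 6 ε-transitions
  q ∪ r → 4 ε-transitions
  (r·q·p)*·r·(q ∪ r) → 12 ε-transitions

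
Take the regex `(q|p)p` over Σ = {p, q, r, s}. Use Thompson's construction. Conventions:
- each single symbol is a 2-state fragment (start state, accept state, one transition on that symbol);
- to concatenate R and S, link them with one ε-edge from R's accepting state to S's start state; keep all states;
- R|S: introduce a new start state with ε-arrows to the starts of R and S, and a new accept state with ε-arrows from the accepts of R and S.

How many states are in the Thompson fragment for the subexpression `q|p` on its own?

6

Fragment for `q|p`:
Each of the 2 symbol leaves contributes a 2-state fragment.
  q|p = 6 states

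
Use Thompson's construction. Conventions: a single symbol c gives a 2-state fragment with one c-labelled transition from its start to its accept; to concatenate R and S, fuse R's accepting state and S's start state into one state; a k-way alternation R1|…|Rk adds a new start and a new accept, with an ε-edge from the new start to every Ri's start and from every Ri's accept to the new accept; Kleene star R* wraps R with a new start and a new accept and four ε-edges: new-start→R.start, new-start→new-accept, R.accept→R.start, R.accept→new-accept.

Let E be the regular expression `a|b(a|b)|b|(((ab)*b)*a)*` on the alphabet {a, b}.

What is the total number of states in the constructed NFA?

24

Per subexpression:
Each of the 9 symbol leaves contributes a 2-state fragment.
  a|b = 6 states
  b(a|b) = 7 states
  ab = 3 states
  (ab)* = 5 states
  (ab)*b = 6 states
  ((ab)*b)* = 8 states
  ((ab)*b)*a = 9 states
  (((ab)*b)*a)* = 11 states
  a|b(a|b)|b|(((ab)*b)*a)* = 24 states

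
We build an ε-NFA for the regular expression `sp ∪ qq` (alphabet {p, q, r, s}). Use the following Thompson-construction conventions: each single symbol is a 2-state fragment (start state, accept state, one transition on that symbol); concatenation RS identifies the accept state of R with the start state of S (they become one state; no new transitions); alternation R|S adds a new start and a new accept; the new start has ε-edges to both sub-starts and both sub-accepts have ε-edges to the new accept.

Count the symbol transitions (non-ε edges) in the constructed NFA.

Recursing over subexpressions:
Each of the 4 symbol leaves contributes exactly 1 symbol transition.
  sp — 2 symbol transitions
  qq — 2 symbol transitions
  sp ∪ qq — 4 symbol transitions

4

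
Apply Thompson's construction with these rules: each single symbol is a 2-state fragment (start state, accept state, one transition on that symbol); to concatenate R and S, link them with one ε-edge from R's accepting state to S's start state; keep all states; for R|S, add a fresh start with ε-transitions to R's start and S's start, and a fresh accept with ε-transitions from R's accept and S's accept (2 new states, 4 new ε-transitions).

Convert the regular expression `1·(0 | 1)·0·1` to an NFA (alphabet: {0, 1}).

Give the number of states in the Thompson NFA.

Building bottom-up:
Each of the 5 symbol leaves contributes a 2-state fragment.
  0 | 1 — 6 states
  1·(0 | 1)·0·1 — 12 states

12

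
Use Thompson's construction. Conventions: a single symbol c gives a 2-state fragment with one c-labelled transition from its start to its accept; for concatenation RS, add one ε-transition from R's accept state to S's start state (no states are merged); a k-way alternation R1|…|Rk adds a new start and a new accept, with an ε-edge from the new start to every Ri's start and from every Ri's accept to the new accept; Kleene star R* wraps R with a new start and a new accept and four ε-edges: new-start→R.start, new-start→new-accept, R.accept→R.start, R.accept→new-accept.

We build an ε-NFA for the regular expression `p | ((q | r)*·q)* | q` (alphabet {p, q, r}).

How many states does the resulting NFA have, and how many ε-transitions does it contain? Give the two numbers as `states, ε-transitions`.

Per subexpression:
Each of the 5 symbol leaves contributes 2 states and 0 ε-transitions.
  q | r = 6 states, 4 ε-transitions
  (q | r)* = 8 states, 8 ε-transitions
  (q | r)*·q = 10 states, 9 ε-transitions
  ((q | r)*·q)* = 12 states, 13 ε-transitions
  p | ((q | r)*·q)* | q = 18 states, 19 ε-transitions

18, 19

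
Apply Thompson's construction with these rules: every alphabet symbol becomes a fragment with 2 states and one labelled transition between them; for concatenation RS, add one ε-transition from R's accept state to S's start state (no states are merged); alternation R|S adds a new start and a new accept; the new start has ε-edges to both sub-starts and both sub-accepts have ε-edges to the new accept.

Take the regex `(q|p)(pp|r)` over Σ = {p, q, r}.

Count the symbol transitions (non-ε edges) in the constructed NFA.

5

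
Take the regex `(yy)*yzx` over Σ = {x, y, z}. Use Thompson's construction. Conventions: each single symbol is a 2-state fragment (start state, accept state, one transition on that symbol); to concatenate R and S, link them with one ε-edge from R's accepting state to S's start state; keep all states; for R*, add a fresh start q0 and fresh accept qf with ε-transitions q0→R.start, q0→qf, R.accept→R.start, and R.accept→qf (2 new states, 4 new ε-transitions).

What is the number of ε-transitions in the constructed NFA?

8

Building bottom-up:
Each of the 5 symbol leaves contributes 0 ε-transitions.
  yy : 1 ε-transition
  (yy)* : 5 ε-transitions
  (yy)*yzx : 8 ε-transitions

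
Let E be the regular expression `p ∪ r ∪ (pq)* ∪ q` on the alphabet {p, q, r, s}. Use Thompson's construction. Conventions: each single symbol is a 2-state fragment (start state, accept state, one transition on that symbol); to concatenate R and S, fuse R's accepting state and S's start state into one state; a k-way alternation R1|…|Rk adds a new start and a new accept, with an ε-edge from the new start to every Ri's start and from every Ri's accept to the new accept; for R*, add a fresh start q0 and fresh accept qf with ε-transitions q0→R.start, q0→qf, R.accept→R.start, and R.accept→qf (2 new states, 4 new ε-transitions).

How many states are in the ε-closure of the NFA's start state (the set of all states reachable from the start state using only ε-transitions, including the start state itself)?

8

Work bottom-up. For each fragment F, track |ε-closure(F.start)| and whether F's accept lies in that closure (i.e. whether F accepts ε). A single-symbol fragment has closure size 1 and does not accept ε.
  pq → |ε-closure| equals the left operand's closure size = 1 (its accept is not ε-reachable, so the closure stops there)
  (pq)* → new start has ε-edges to the inner start and to the new accept, so |ε-closure| = 2 + 1 = 3
  p ∪ r ∪ (pq)* ∪ q → |ε-closure| = 1 (new start) + (1 + 1 + 3 + 1) + 1 (new accept, since some branch ε-reaches its own accept) = 8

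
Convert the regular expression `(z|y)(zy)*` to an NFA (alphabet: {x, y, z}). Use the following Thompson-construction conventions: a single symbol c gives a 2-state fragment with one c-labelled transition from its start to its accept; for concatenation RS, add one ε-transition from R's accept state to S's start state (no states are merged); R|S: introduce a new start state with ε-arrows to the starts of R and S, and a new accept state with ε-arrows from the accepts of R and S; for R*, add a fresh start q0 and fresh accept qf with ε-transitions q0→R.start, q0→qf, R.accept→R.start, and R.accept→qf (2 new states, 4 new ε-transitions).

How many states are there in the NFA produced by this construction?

Bottom-up over the parse tree:
Each of the 4 symbol leaves contributes a 2-state fragment.
  z|y → 6 states
  zy → 4 states
  (zy)* → 6 states
  (z|y)(zy)* → 12 states

12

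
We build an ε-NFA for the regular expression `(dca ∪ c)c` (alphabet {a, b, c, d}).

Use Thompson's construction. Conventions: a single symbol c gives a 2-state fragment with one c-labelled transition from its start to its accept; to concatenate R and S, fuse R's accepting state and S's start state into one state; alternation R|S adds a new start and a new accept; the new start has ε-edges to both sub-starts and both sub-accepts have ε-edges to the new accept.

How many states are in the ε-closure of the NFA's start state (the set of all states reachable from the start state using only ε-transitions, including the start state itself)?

3

Let C(F) = |ε-closure(F.start)| within fragment F, and note whether F accepts ε. Symbol fragments have C = 1 and do not accept ε. Then:
  dca — same as the first factor's closure: C = 1
  dca ∪ c — C = 1 + 1 + 1 = 3 (the new accept is not ε-reachable since no branch accepts ε)
  (dca ∪ c)c — same as the first factor's closure: C = 3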